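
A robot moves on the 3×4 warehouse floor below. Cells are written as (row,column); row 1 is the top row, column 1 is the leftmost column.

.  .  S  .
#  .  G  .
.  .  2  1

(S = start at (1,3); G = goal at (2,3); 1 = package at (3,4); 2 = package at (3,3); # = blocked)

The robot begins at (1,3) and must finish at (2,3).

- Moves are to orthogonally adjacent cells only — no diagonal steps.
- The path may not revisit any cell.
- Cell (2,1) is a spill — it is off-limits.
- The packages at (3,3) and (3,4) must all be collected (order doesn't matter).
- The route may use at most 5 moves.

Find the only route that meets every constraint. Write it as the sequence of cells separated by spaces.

Any route must reach (3,3) and (3,4) and still end at (2,3) within 5 moves, so the order of the required stops is forced.
Route from (1,3): right to (1,4), 2× down (reaching (3,4)), left to (3,3), up to (2,3) — 5 moves in all.
Check: all required cells visited; 5 ≤ 5 moves.

(1,3) (1,4) (2,4) (3,4) (3,3) (2,3)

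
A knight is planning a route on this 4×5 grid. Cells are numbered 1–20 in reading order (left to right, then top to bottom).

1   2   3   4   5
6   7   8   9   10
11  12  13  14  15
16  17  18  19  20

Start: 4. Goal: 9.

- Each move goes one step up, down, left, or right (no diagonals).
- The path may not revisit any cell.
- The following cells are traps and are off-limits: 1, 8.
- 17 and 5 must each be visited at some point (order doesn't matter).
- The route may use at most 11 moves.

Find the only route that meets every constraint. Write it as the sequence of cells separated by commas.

4, 5, 10, 15, 20, 19, 18, 17, 12, 13, 14, 9

The 11-move cap with required stops at 17, 5 leaves no slack for detours.
Route from 4: right to 5, 3× down (reaching 20), 3× left (reaching 17), up to 12, 2× right (reaching 14), up to 9 — 11 moves in all.
Check: all required cells visited; 11 ≤ 11 moves.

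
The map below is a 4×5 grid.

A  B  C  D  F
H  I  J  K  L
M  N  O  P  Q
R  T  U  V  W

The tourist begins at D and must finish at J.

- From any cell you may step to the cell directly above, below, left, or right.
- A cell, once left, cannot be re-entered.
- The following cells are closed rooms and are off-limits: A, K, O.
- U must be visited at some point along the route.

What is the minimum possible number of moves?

Any route passes through U somewhere between D and J. Summing Manhattan distances along the two legs (D → U → J) gives a lower bound of 4 + 2 = 6 moves.
That bound ignores the blocked cells. Measuring each leg by the fewest moves that actually steer around them (D→U: 6; U→J: 4) raises the lower bound to 10.
A route of 10 moves exists: D → F → L → Q → W → V → U → T → N → I → J.
Since 10 matches that lower bound, it is optimal.

10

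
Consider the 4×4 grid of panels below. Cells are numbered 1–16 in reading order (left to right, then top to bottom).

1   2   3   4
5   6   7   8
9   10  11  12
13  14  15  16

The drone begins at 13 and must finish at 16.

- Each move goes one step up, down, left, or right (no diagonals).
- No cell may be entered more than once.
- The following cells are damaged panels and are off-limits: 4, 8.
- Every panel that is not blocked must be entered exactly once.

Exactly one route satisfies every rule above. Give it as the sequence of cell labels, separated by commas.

Need to visit all 14 open cells exactly once, starting at 13 and ending at 16.
Cell 12 has only two open neighbours (16 and 11), so the path must pass straight through it: one of those is the cell it's entered from and the other is where it exits.
Route from 13: 3× up (reaching 1), 2× right (reaching 3), down to 7, left to 6, 2× down (reaching 14), right to 15, up to 11, right to 12, down to 16 — 13 moves in all.
Check: all 14 open cells covered.

13, 9, 5, 1, 2, 3, 7, 6, 10, 14, 15, 11, 12, 16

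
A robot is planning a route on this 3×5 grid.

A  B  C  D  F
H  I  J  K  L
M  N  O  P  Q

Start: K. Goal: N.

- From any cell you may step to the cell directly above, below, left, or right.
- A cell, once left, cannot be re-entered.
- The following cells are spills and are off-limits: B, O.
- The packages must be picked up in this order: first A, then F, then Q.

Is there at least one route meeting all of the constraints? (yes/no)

A must be visited but has only one open neighbour (H), and it is neither the start nor the goal — the route would have to enter and leave through H, re-entering it.

no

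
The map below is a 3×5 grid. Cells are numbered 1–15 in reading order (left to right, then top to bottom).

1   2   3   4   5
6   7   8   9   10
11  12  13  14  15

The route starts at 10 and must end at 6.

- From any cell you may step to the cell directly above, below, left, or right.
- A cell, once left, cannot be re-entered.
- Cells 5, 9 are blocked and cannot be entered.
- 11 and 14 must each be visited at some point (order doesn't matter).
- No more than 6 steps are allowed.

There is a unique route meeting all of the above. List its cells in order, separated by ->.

10 -> 15 -> 14 -> 13 -> 12 -> 11 -> 6

The 6-move cap with required stops at 11, 14 leaves no slack for detours.
Route from 10: down 1 to 15, left 4 to 11, up 1 to 6 — 6 moves in all.
Check: all required cells visited; 6 ≤ 6 moves.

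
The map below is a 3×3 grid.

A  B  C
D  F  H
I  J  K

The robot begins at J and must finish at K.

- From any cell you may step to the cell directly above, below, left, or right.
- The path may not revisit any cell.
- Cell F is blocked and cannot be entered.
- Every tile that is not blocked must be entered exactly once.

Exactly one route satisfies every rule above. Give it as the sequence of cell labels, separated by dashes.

Need to visit all 8 open cells exactly once, starting at J and ending at K.
Cell I has only two open neighbours (D and J), so the path must pass straight through it: one of those is the cell it's entered from and the other is where it exits.
Route from J: left 1 to I, up 2 to A, right 2 to C, down 2 to K — 7 moves in all.
Check: all 8 open cells covered.

J - I - D - A - B - C - H - K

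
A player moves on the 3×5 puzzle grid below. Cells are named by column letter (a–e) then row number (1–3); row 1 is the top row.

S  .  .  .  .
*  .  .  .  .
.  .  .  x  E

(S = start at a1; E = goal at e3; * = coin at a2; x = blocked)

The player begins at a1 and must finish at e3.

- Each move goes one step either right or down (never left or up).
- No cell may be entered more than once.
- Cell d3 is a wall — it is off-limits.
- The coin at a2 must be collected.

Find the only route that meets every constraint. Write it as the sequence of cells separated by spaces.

a1 a2 b2 c2 d2 e2 e3

Moves only go right or down, so the column and row indices never decrease.
Route from a1: down to a2, 4× right (reaching e2), down to e3 — 6 moves in all.
Check: all required cells visited.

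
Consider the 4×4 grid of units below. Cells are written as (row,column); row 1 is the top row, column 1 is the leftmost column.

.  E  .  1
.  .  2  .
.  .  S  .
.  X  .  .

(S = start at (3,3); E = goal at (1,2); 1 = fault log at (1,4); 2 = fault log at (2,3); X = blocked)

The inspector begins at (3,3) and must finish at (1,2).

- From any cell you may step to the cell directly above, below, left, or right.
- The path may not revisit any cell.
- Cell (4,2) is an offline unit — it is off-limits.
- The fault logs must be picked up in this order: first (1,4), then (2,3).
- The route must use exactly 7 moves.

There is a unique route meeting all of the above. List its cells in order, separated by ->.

The waypoints must appear in the order (1,4), (2,3), with no cell reused.
Route from (3,3): right 1 to (3,4), up 2 to (1,4), left 1 to (1,3), down 1 to (2,3), left 1 to (2,2), up 1 to (1,2) — 7 moves in all.
Check: order respected (1 at step 3, 2 at step 5); 7 moves as required.

(3,3) -> (3,4) -> (2,4) -> (1,4) -> (1,3) -> (2,3) -> (2,2) -> (1,2)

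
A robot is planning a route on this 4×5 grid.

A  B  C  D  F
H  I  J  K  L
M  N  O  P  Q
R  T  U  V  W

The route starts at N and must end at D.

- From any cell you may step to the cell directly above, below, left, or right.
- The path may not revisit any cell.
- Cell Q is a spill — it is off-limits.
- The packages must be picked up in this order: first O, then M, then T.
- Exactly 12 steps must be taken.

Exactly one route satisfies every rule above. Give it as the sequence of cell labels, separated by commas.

N, O, J, I, H, M, R, T, U, V, P, K, D

The waypoints must appear in the order O, M, T, with no cell reused.
Route from N: right to O, up to J, 2× left (reaching H), 2× down (reaching R), 3× right (reaching V), 3× up (reaching D) — 12 moves in all.
Check: order respected (O at step 1, M at step 5, T at step 7); 12 moves as required.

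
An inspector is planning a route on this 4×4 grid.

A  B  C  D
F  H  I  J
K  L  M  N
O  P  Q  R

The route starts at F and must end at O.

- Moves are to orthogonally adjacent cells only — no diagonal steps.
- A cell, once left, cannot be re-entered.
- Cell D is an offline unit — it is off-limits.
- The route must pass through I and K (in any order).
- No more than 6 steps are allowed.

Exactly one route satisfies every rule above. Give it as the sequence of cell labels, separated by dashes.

Any route must reach I and K and still end at O within 6 moves, so the order of the required stops is forced.
Route from F: 2× right (reaching I), down to M, 2× left (reaching K), down to O — 6 moves in all.
Check: all required cells visited; 6 ≤ 6 moves.

F - H - I - M - L - K - O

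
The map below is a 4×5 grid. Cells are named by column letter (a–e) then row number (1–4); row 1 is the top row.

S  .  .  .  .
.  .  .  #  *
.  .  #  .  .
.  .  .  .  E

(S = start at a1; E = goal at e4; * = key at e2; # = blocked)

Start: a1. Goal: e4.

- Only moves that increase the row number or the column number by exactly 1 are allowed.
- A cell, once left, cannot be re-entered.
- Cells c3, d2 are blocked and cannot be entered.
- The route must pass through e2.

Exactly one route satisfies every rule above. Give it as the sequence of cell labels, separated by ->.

a1 -> b1 -> c1 -> d1 -> e1 -> e2 -> e3 -> e4

Moves only go right or down, so the column and row indices never decrease.
Route from a1: right 4 to e1, down 3 to e4 — 7 moves in all.
Check: all required cells visited.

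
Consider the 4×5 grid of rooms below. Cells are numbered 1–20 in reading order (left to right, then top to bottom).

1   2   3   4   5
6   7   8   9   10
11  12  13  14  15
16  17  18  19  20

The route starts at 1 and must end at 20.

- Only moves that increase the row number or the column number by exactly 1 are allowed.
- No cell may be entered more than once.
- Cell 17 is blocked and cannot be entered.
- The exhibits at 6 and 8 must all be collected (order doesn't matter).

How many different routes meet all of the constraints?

6

A right/down-only route from 1 to 20 makes exactly 3 down-moves and 4 right-moves in some order.
With no other constraints that would be C(7,3) = 35 routes.
A monotone route can only reach the required cells in the order 6, 8, so split there and multiply the segment counts (each segment already excludes blocked cells): 1→6: 1; 6→8: 1; 8→20: 6; product = 6.
That gives 6 routes.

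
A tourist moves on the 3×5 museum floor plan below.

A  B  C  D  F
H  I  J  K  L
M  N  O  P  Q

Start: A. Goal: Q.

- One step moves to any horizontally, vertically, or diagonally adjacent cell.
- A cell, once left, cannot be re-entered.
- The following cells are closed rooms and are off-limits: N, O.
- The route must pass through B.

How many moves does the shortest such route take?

Any route passes through B somewhere between A and Q. Summing Chebyshev distances along the two legs (A → B → Q) gives a lower bound of 1 + 3 = 4 moves.
A route of 4 moves achieves this: A → B → C → K → Q.
Since 4 matches the lower bound, it is optimal.

4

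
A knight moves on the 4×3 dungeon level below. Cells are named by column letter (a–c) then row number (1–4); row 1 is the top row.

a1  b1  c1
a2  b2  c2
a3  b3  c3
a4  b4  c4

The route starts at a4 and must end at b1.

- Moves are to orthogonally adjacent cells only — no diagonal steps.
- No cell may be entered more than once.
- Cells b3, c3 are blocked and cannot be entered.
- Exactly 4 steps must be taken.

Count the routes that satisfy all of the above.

Need simple routes of exactly 4 moves from a4 to b1 (Manhattan distance 4, so 0 moves are spent on a detour and 0 undoing it).
Enumerating: a4 a3 a2 a1 b1 | a4 a3 a2 b2 b1.
That gives 2 routes.

2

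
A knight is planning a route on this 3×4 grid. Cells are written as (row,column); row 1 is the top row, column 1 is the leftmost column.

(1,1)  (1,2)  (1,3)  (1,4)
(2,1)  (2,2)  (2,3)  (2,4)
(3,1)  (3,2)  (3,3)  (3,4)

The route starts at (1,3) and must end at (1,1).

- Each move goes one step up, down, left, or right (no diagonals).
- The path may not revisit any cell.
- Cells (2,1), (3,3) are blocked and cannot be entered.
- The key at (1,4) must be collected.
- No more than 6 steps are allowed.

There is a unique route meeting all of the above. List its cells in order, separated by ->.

(1,3) -> (1,4) -> (2,4) -> (2,3) -> (2,2) -> (1,2) -> (1,1)

Any route must reach (1,4) and still end at (1,1) within 6 moves, so the order of the required stops is forced.
Route from (1,3): right to (1,4), down to (2,4), 2× left (reaching (2,2)), up to (1,2), left to (1,1) — 6 moves in all.
Check: all required cells visited; 6 ≤ 6 moves.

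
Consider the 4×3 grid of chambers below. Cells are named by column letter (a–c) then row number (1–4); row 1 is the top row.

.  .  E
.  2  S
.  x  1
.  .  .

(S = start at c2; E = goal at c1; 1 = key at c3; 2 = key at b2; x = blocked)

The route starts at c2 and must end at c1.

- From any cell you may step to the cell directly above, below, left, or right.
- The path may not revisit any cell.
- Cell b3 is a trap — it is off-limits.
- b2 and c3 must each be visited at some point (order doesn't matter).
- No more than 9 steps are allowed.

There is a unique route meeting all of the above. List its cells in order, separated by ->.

The budget equals the shortest possible length, so every move has to be on a shortest route through the required cells.
Route from c2: 2× down (reaching c4), 2× left (reaching a4), 2× up (reaching a2), right to b2, up to b1, right to c1 — 9 moves in all.
Check: all required cells visited; 9 ≤ 9 moves.

c2 -> c3 -> c4 -> b4 -> a4 -> a3 -> a2 -> b2 -> b1 -> c1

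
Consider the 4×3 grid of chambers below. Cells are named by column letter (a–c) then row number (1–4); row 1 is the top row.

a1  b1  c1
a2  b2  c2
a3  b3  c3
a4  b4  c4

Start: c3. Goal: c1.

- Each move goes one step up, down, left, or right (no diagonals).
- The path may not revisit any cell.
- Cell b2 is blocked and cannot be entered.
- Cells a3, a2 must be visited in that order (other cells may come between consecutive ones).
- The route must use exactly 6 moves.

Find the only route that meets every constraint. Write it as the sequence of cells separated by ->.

The waypoints must appear in the order a3, a2, with no cell reused.
Route from c3: 2× left (reaching a3), 2× up (reaching a1), 2× right (reaching c1) — 6 moves in all.
Check: order respected (a3 at step 2, a2 at step 3); 6 moves as required.

c3 -> b3 -> a3 -> a2 -> a1 -> b1 -> c1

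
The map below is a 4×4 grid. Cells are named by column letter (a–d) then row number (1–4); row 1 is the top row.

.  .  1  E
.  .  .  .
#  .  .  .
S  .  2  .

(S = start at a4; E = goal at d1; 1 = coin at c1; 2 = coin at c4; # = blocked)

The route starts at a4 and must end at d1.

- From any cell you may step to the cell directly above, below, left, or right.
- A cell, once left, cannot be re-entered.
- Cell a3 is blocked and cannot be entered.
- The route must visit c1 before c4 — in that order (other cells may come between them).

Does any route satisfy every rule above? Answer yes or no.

One route that works: a4 → b4 → b3 → b2 → b1 → c1 → c2 → c3 → c4 → d4 → d3 → d2 → d1.

yes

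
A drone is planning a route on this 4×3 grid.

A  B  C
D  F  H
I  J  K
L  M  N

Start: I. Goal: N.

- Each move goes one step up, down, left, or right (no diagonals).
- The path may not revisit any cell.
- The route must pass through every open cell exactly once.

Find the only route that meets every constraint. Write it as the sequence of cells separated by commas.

I, L, M, J, F, D, A, B, C, H, K, N

Need to visit all 12 open cells exactly once, starting at I and ending at N.
Cell L has only two open neighbours (I and M), so the path must pass straight through it: one of those is the cell it's entered from and the other is where it exits.
Route from I: down to L, right to M, 2× up (reaching F), left to D, up to A, 2× right (reaching C), 3× down (reaching N) — 11 moves in all.
Check: all 12 open cells covered.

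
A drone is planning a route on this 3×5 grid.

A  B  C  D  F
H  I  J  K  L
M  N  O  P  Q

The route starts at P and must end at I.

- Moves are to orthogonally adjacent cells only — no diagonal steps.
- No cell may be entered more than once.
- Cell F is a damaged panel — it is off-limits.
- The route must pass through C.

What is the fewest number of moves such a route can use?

5

Any route passes through C somewhere between P and I. Summing Manhattan distances along the two legs (P → C → I) gives a lower bound of 3 + 2 = 5 moves.
A route of 5 moves achieves this: P → K → D → C → J → I.
Since 5 matches the lower bound, it is optimal.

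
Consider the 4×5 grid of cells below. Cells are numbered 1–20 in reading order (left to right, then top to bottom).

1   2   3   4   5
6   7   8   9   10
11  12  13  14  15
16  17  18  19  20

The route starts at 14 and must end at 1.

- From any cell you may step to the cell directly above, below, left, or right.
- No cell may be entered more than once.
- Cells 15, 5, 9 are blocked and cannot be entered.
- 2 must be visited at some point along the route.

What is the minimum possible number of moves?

Any route passes through 2 somewhere between 14 and 1. Summing Manhattan distances along the two legs (14 → 2 → 1) gives a lower bound of 4 + 1 = 5 moves.
A route of 5 moves achieves this: 14 → 13 → 8 → 3 → 2 → 1.
Since 5 matches the lower bound, it is optimal.

5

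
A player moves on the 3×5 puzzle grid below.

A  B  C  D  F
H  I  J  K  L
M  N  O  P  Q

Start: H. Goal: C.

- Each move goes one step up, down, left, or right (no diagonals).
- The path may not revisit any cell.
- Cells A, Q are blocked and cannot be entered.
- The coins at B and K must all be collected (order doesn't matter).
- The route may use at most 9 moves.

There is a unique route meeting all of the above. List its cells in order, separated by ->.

H -> M -> N -> O -> P -> K -> J -> I -> B -> C

The budget equals the shortest possible length, so every move has to be on a shortest route through the required cells.
Route from H: down 1 to M, right 3 to P, up 1 to K, left 2 to I, up 1 to B, right 1 to C — 9 moves in all.
Check: all required cells visited; 9 ≤ 9 moves.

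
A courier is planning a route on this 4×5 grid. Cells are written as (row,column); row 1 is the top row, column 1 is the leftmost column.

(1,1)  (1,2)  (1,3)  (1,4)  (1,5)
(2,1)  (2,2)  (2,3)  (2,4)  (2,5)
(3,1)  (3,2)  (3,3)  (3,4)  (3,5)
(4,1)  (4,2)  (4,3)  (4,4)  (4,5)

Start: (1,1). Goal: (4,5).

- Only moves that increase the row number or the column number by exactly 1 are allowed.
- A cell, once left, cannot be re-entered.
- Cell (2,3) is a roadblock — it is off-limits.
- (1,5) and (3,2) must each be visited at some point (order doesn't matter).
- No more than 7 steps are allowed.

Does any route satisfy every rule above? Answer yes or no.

no

(3,2) is below but to the left of (1,5): going (1,5) → (3,2) would need a leftward move and (3,2) → (1,5) an upward move, so no right/down-only route can visit both required cells.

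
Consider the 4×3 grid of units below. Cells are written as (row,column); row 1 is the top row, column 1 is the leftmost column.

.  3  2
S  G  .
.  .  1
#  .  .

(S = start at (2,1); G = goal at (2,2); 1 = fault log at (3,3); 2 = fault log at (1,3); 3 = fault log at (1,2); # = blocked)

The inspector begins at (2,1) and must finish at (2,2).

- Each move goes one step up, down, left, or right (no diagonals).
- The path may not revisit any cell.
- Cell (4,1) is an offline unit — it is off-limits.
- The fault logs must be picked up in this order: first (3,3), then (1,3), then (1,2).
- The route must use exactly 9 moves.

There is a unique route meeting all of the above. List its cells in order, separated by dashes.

(2,1) - (3,1) - (3,2) - (4,2) - (4,3) - (3,3) - (2,3) - (1,3) - (1,2) - (2,2)

The waypoints must appear in the order (3,3), (1,3), (1,2), with no cell reused.
Route from (2,1): down 1 to (3,1), right 1 to (3,2), down 1 to (4,2), right 1 to (4,3), up 3 to (1,3), left 1 to (1,2), down 1 to (2,2) — 9 moves in all.
Check: order respected (1 at step 5, 2 at step 7, 3 at step 8); 9 moves as required.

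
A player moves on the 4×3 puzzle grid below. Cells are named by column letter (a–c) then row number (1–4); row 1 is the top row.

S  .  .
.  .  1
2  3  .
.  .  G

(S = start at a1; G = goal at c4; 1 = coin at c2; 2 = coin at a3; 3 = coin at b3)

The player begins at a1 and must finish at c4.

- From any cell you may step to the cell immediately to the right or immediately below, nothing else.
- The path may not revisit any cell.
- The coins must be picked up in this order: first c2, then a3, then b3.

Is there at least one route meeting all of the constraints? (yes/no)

a3 lies to the left of c2, so going from c2 to a3 would need a leftward move — but moves only go right/down, so c2 cannot be visited before a3.

no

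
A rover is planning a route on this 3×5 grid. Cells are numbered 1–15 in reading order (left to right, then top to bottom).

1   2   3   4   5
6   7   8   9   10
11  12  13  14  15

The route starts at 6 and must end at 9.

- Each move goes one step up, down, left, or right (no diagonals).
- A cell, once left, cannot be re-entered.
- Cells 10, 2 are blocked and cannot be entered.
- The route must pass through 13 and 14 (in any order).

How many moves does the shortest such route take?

Any route passes through 13 and 14 in some order between 6 and 9. Summing Manhattan distances along each leg and taking the cheapest ordering (6 → 13 → 14 → 9) gives a lower bound of 3 + 1 + 1 = 5 moves.
A route of 5 moves achieves this: 6 → 11 → 12 → 13 → 14 → 9.
Since 5 matches the lower bound, it is optimal.

5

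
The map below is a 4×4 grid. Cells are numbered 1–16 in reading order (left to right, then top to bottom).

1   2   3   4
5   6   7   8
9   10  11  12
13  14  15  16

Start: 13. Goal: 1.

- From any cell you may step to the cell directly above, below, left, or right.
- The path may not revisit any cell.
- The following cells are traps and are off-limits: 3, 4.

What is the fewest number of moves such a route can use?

3

The Manhattan distance from 13 to 1 is |4−1| + |1−1| = 3, so at least 3 moves are needed.
A route of 3 moves achieves this: 13 → 9 → 5 → 1.
Since 3 matches the lower bound, it is optimal.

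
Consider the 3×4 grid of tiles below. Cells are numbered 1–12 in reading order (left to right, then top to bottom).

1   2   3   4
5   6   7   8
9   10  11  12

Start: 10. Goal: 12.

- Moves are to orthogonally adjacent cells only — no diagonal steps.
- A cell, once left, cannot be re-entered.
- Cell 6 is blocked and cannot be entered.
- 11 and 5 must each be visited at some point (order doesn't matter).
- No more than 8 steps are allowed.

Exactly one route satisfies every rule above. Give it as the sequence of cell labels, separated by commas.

Any route must reach 11 and 5 and still end at 12 within 8 moves, so the order of the required stops is forced.
Route from 10: left 1 to 9, up 2 to 1, right 2 to 3, down 2 to 11, right 1 to 12 — 8 moves in all.
Check: all required cells visited; 8 ≤ 8 moves.

10, 9, 5, 1, 2, 3, 7, 11, 12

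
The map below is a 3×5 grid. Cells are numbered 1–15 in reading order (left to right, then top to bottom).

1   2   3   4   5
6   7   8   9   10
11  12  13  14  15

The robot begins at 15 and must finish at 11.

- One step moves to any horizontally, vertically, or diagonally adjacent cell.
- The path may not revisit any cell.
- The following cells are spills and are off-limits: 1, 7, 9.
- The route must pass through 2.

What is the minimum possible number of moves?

5

Any route passes through 2 somewhere between 15 and 11. Summing Chebyshev distances along the two legs (15 → 2 → 11) gives a lower bound of 3 + 2 = 5 moves.
A route of 5 moves achieves this: 15 → 14 → 8 → 2 → 6 → 11.
Since 5 matches the lower bound, it is optimal.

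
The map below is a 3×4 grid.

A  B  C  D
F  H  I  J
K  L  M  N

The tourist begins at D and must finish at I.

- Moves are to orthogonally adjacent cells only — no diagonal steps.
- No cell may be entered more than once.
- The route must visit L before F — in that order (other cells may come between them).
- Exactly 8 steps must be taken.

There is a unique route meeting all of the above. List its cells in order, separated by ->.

D -> J -> N -> M -> L -> K -> F -> H -> I

The waypoints must appear in the order L, F, with no cell reused.
Route from D: down 2 to N, left 3 to K, up 1 to F, right 2 to I — 8 moves in all.
Check: order respected (L at step 4, F at step 6); 8 moves as required.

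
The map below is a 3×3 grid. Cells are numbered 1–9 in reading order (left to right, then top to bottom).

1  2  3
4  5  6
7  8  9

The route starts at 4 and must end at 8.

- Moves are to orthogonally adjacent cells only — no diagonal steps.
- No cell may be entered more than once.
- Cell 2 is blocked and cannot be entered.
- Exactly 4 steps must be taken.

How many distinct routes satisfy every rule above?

1

Need simple routes of exactly 4 moves from 4 to 8 (Manhattan distance 2, so 1 moves are spent on a detour and 1 undoing it).
Enumerating: 4 5 6 9 8.
That gives 1 route.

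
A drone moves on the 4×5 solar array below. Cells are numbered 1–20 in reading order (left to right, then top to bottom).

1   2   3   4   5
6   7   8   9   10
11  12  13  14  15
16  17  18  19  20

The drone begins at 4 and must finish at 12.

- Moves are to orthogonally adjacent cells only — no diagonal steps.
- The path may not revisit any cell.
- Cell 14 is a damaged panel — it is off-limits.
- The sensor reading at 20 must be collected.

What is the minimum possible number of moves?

Any route passes through 20 somewhere between 4 and 12. Summing Manhattan distances along the two legs (4 → 20 → 12) gives a lower bound of 4 + 4 = 8 moves.
A route of 8 moves achieves this: 4 → 9 → 10 → 15 → 20 → 19 → 18 → 13 → 12.
Since 8 matches the lower bound, it is optimal.

8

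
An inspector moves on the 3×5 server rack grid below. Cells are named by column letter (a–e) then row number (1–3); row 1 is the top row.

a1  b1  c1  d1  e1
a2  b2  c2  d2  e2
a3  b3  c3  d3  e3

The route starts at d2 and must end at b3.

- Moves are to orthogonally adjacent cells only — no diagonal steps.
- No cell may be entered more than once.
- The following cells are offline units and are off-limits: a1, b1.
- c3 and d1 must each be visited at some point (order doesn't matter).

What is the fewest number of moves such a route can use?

5

Any route passes through c3 and d1 in some order between d2 and b3. Summing Manhattan distances along each leg and taking the cheapest ordering (d2 → d1 → c3 → b3) gives a lower bound of 1 + 3 + 1 = 5 moves.
A route of 5 moves achieves this: d2 → d1 → c1 → c2 → c3 → b3.
Since 5 matches the lower bound, it is optimal.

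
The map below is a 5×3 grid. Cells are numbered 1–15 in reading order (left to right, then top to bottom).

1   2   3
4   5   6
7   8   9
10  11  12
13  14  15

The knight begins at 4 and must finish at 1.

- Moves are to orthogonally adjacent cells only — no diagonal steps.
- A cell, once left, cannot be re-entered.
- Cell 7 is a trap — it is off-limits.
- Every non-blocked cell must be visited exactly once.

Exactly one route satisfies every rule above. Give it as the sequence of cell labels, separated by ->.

Need to visit all 14 open cells exactly once, starting at 4 and ending at 1.
Cell 10 has only two open neighbours (13 and 11), so the path must pass straight through it: one of those is the cell it's entered from and the other is where it exits.
Route from 4: right to 5, 2× down (reaching 11), left to 10, down to 13, 2× right (reaching 15), 4× up (reaching 3), 2× left (reaching 1) — 13 moves in all.
Check: all 14 open cells covered.

4 -> 5 -> 8 -> 11 -> 10 -> 13 -> 14 -> 15 -> 12 -> 9 -> 6 -> 3 -> 2 -> 1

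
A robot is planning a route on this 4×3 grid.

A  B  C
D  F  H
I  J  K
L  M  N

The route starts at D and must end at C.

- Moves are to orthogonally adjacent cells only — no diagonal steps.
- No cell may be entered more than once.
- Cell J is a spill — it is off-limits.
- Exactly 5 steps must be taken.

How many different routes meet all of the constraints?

Need simple routes of exactly 5 moves from D to C (Manhattan distance 3, so 1 moves are spent on a detour and 1 undoing it).
Enumerating: D A B F H C.
That gives 1 route.

1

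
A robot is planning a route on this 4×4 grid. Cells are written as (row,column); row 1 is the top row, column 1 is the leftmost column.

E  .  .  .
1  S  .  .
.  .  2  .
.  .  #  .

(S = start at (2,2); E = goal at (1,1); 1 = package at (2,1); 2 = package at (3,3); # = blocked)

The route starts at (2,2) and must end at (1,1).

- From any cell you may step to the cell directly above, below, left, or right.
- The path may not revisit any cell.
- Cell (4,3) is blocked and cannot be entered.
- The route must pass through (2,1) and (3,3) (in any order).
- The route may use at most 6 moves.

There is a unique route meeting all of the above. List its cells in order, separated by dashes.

The 6-move cap with required stops at (2,1), (3,3) leaves no slack for detours.
Route from (2,2): right 1 to (2,3), down 1 to (3,3), left 2 to (3,1), up 2 to (1,1) — 6 moves in all.
Check: all required cells visited; 6 ≤ 6 moves.

(2,2) - (2,3) - (3,3) - (3,2) - (3,1) - (2,1) - (1,1)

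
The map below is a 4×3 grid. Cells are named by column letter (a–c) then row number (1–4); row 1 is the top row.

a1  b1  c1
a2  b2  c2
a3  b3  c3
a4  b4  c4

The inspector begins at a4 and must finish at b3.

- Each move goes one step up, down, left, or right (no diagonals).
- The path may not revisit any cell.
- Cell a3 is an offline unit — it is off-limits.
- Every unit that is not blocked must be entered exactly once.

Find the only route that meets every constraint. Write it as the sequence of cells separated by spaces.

Need to visit all 11 open cells exactly once, starting at a4 and ending at b3.
Cell c1 has only two open neighbours (c2 and b1), so the path must pass straight through it: one of those is the cell it's entered from and the other is where it exits.
Route from a4: 2× right (reaching c4), 3× up (reaching c1), 2× left (reaching a1), down to a2, right to b2, down to b3 — 10 moves in all.
Check: all 11 open cells covered.

a4 b4 c4 c3 c2 c1 b1 a1 a2 b2 b3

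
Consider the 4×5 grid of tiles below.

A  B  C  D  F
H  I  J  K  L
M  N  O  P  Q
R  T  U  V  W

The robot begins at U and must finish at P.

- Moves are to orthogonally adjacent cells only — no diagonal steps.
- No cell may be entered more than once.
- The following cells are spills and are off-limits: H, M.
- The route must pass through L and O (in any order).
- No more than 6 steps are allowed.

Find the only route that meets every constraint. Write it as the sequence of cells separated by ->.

Any route must reach L and O and still end at P within 6 moves, so the order of the required stops is forced.
Route from U: up 2 to J, right 2 to L, down 1 to Q, left 1 to P — 6 moves in all.
Check: all required cells visited; 6 ≤ 6 moves.

U -> O -> J -> K -> L -> Q -> P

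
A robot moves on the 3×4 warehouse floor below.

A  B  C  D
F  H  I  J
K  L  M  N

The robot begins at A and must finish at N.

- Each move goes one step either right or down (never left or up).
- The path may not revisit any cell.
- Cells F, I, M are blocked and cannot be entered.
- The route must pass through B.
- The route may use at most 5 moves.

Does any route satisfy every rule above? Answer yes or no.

yes

One route that works: A → B → C → D → J → N.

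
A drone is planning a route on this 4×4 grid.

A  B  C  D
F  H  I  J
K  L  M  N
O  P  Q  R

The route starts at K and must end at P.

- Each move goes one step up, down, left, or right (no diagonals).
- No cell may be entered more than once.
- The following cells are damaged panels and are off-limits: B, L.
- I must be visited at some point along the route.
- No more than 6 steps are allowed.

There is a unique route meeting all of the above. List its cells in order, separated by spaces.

K F H I M Q P

The 6-move cap with required stops at I leaves no slack for detours.
Route from K: up to F, 2× right (reaching I), 2× down (reaching Q), left to P — 6 moves in all.
Check: all required cells visited; 6 ≤ 6 moves.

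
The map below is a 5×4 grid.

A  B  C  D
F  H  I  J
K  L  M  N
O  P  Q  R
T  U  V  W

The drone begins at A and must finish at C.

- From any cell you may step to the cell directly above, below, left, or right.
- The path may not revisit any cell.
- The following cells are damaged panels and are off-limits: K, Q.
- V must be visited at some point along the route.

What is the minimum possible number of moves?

Any route passes through V somewhere between A and C. Summing Manhattan distances along the two legs (A → V → C) gives a lower bound of 6 + 4 = 10 moves.
That bound ignores the blocked cells. Measuring each leg by the fewest moves that actually steer around them (A→V: 6; V→C: 6) raises the lower bound to 12.
A route of 12 moves exists: A → F → H → L → P → U → V → W → R → N → J → D → C.
Since 12 matches that lower bound, it is optimal.

12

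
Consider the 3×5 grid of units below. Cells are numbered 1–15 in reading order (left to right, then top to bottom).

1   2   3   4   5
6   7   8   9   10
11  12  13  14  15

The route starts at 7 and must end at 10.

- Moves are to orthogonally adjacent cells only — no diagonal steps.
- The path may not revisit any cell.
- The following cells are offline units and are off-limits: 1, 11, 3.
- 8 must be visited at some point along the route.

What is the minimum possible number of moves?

3

Any route passes through 8 somewhere between 7 and 10. Summing Manhattan distances along the two legs (7 → 8 → 10) gives a lower bound of 1 + 2 = 3 moves.
A route of 3 moves achieves this: 7 → 8 → 9 → 10.
Since 3 matches the lower bound, it is optimal.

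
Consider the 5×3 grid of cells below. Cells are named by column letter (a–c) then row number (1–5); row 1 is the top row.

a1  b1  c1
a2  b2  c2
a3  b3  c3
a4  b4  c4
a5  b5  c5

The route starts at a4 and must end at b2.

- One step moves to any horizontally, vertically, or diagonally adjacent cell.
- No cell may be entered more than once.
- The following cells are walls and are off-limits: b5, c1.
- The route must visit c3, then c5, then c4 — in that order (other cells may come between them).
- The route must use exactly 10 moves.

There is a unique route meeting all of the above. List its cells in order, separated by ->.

a4 -> a3 -> a2 -> b1 -> c2 -> c3 -> b4 -> c5 -> c4 -> b3 -> b2

The waypoints must appear in the order c3, c5, c4, with no cell reused.
Route from a4: up 2 to a2, up-right 1 to b1, down-right 1 to c2, down 1 to c3, down-left 1 to b4, down-right 1 to c5, up 1 to c4, up-left 1 to b3, up 1 to b2 — 10 moves in all.
Check: order respected (c3 at step 5, c5 at step 7, c4 at step 8); 10 moves as required.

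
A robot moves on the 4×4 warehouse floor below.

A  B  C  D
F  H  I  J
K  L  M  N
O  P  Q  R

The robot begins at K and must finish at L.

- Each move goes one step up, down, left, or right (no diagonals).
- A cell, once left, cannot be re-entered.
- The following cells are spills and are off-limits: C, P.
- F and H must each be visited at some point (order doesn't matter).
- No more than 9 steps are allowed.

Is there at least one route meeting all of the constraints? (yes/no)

One route that works: K → F → H → L.

yes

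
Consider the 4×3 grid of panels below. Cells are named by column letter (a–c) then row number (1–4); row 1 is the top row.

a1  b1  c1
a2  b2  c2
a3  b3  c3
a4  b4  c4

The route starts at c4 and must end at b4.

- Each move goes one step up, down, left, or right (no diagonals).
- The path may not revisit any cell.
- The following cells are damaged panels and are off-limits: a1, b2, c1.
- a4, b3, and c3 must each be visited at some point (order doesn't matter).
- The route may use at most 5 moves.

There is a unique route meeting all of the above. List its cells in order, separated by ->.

The budget equals the shortest possible length, so every move has to be on a shortest route through the required cells.
Route from c4: up to c3, 2× left (reaching a3), down to a4, right to b4 — 5 moves in all.
Check: all required cells visited; 5 ≤ 5 moves.

c4 -> c3 -> b3 -> a3 -> a4 -> b4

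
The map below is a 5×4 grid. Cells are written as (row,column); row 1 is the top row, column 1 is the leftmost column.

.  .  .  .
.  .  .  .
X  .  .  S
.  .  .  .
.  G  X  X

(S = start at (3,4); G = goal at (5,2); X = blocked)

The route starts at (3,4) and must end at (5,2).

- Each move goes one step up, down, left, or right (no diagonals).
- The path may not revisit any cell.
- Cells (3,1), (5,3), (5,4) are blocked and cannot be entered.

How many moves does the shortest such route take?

4

The Manhattan distance from (3,4) to (5,2) is |3−5| + |4−2| = 4, so at least 4 moves are needed.
A route of 4 moves achieves this: (3,4) → (4,4) → (4,3) → (4,2) → (5,2).
Since 4 matches the lower bound, it is optimal.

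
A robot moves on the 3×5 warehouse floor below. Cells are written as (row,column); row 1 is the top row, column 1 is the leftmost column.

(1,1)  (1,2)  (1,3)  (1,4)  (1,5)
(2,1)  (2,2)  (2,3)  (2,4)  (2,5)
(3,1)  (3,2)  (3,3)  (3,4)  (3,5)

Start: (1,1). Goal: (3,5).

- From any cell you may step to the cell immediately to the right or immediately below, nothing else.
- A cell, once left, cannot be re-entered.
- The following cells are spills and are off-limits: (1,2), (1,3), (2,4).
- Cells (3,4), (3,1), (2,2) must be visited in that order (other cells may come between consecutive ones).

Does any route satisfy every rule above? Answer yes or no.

(3,1) lies to the left of (3,4), so going from (3,4) to (3,1) would need a leftward move — but moves only go right/down, so (3,4) cannot be visited before (3,1).

no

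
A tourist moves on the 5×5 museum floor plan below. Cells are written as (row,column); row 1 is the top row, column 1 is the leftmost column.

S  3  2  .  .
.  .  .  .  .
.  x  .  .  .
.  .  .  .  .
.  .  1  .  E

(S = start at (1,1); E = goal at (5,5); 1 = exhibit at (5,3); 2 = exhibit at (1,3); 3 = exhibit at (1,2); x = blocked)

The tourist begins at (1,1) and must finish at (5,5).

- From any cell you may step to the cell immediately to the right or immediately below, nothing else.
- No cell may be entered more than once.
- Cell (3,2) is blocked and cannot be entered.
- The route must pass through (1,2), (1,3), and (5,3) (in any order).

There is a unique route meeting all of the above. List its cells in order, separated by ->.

Moves only go right or down, so the column and row indices never decrease.
Route from (1,1): 2× right (reaching (1,3)), 4× down (reaching (5,3)), 2× right (reaching (5,5)) — 8 moves in all.
Check: all required cells visited.

(1,1) -> (1,2) -> (1,3) -> (2,3) -> (3,3) -> (4,3) -> (5,3) -> (5,4) -> (5,5)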